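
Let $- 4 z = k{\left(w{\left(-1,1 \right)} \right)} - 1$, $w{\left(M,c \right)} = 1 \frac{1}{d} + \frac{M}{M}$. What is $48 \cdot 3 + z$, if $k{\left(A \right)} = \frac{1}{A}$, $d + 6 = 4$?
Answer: $\frac{575}{4} \approx 143.75$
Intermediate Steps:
$d = -2$ ($d = -6 + 4 = -2$)
$w{\left(M,c \right)} = \frac{1}{2}$ ($w{\left(M,c \right)} = 1 \frac{1}{-2} + \frac{M}{M} = 1 \left(- \frac{1}{2}\right) + 1 = - \frac{1}{2} + 1 = \frac{1}{2}$)
$z = - \frac{1}{4}$ ($z = - \frac{\frac{1}{\frac{1}{2}} - 1}{4} = - \frac{2 - 1}{4} = \left(- \frac{1}{4}\right) 1 = - \frac{1}{4} \approx -0.25$)
$48 \cdot 3 + z = 48 \cdot 3 - \frac{1}{4} = 144 - \frac{1}{4} = \frac{575}{4}$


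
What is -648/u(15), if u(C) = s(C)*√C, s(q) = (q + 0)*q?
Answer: -24*√15/125 ≈ -0.74361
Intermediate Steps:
s(q) = q² (s(q) = q*q = q²)
u(C) = C^(5/2) (u(C) = C²*√C = C^(5/2))
-648/u(15) = -648*√15/3375 = -24*√15/125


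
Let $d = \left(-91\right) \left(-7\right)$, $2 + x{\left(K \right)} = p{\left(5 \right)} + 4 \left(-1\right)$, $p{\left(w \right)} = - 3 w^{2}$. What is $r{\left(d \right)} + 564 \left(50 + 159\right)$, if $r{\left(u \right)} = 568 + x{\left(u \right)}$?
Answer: $118363$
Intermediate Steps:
$x{\left(K \right)} = -81$ ($x{\left(K \right)} = -2 + \left(- 3 \cdot 5^{2} + 4 \left(-1\right)\right) = -2 - 79 = -81$)
$d = 637$
$r{\left(u \right)} = 487$ ($r{\left(u \right)} = 568 - 81 = 487$)
$r{\left(d \right)} + 564 \left(50 + 159\right) = 487 + 564 \left(50 + 159\right) = 487 + 564 \cdot 209 = 487 + 117876 = 118363$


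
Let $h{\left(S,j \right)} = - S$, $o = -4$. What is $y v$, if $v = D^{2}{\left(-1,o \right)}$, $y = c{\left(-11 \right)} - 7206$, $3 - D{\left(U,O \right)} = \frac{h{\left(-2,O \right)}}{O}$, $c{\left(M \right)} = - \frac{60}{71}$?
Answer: $- \frac{12536307}{142} \approx -88284.0$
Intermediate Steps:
$c{\left(M \right)} = - \frac{60}{71}$ ($c{\left(M \right)} = \left(-60\right) \frac{1}{71} = - \frac{60}{71}$)
$D{\left(U,O \right)} = 3 - \frac{2}{O}$ ($D{\left(U,O \right)} = 3 - \frac{\left(-1\right) \left(-2\right)}{O} = 3 - \frac{2}{O}$)
$y = - \frac{511686}{71}$ ($y = - \frac{60}{71} - 7206 = - \frac{511686}{71} \approx -7206.8$)
$v = \frac{49}{4}$ ($v = \left(3 - \frac{2}{-4}\right)^{2} = \left(3 - - \frac{1}{2}\right)^{2} = \left(3 + \frac{1}{2}\right)^{2} = \left(\frac{7}{2}\right)^{2} = \frac{49}{4} \approx 12.25$)
$y v = \left(- \frac{511686}{71}\right) \frac{49}{4} = - \frac{12536307}{142}$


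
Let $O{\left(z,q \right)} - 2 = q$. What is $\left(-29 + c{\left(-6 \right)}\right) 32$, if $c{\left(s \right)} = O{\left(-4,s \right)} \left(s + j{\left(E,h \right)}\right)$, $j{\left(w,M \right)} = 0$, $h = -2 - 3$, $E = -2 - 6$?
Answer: $-160$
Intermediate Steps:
$O{\left(z,q \right)} = 2 + q$
$E = -8$ ($E = -2 - 6 = -8$)
$h = -5$
$c{\left(s \right)} = s \left(2 + s\right)$ ($c{\left(s \right)} = \left(2 + s\right) \left(s + 0\right) = \left(2 + s\right) s = s \left(2 + s\right)$)
$\left(-29 + c{\left(-6 \right)}\right) 32 = \left(-29 - 6 \left(2 - 6\right)\right) 32 = \left(-29 - -24\right) 32 = \left(-29 + 24\right) 32 = \left(-5\right) 32 = -160$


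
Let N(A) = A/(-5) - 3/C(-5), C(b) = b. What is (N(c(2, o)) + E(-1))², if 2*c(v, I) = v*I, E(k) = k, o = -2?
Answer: 0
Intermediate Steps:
c(v, I) = I*v/2 (c(v, I) = (v*I)/2 = (I*v)/2 = I*v/2)
N(A) = ⅗ - A/5 (N(A) = A/(-5) - 3/(-5) = A*(-⅕) - 3*(-⅕) = -A/5 + ⅗ = ⅗ - A/5)
(N(c(2, o)) + E(-1))² = ((⅗ - (-2)*2/10) - 1)² = ((⅗ - ⅕*(-2)) - 1)² = ((⅗ + ⅖) - 1)² = (1 - 1)² = 0² = 0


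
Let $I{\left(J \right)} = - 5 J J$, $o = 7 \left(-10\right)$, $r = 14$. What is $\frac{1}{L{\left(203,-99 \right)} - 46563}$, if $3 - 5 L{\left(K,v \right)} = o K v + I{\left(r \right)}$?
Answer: $- \frac{5}{1638622} \approx -3.0513 \cdot 10^{-6}$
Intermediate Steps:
$o = -70$
$I{\left(J \right)} = - 5 J^{2}$
$L{\left(K,v \right)} = \frac{983}{5} + 14 K v$ ($L{\left(K,v \right)} = \frac{3}{5} - \frac{- 70 K v - 5 \cdot 14^{2}}{5} = \frac{3}{5} - \frac{- 70 K v - 980}{5} = \frac{3}{5} - \frac{-980 - 70 K v}{5} = \frac{3}{5} + \left(196 + 14 K v\right) = \frac{983}{5} + 14 K v$)
$\frac{1}{L{\left(203,-99 \right)} - 46563} = \frac{1}{\left(\frac{983}{5} + 14 \cdot 203 \left(-99\right)\right) - 46563} = \frac{1}{\left(\frac{983}{5} - 281358\right) - 46563} = \frac{1}{- \frac{1405807}{5} - 46563} = \frac{1}{- \frac{1638622}{5}} = - \frac{5}{1638622}$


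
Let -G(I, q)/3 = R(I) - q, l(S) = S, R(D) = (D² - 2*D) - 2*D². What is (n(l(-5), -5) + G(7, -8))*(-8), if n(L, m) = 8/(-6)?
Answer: -3928/3 ≈ -1309.3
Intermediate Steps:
R(D) = -D² - 2*D
G(I, q) = 3*q + 3*I*(2 + I) (G(I, q) = -3*(-I*(2 + I) - q) = -3*(-q - I*(2 + I)) = 3*q + 3*I*(2 + I))
n(L, m) = -4/3 (n(L, m) = 8*(-⅙) = -4/3)
(n(l(-5), -5) + G(7, -8))*(-8) = (-4/3 + (3*(-8) + 3*7*(2 + 7)))*(-8) = (-4/3 + (-24 + 3*7*9))*(-8) = (-4/3 + (-24 + 189))*(-8) = (-4/3 + 165)*(-8) = (491/3)*(-8) = -3928/3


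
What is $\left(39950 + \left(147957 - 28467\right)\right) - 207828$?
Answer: $-48388$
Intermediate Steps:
$\left(39950 + \left(147957 - 28467\right)\right) - 207828 = \left(39950 + 119490\right) - 207828 = 159440 - 207828 = -48388$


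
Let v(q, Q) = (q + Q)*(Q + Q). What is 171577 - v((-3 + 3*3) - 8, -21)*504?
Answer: -315287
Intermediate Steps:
v(q, Q) = 2*Q*(Q + q) (v(q, Q) = (Q + q)*(2*Q) = 2*Q*(Q + q))
171577 - v((-3 + 3*3) - 8, -21)*504 = 171577 - 2*(-21)*(-21 + ((-3 + 3*3) - 8))*504 = 171577 - 2*(-21)*(-21 + ((-3 + 9) - 8))*504 = 171577 - 2*(-21)*(-21 + (6 - 8))*504 = 171577 - 2*(-21)*(-21 - 2)*504 = 171577 - 2*(-21)*(-23)*504 = 171577 - 966*504 = 171577 - 1*486864 = 171577 - 486864 = -315287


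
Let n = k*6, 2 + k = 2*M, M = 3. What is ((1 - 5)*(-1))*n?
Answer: 96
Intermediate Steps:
k = 4 (k = -2 + 2*3 = -2 + 6 = 4)
n = 24 (n = 4*6 = 24)
((1 - 5)*(-1))*n = ((1 - 5)*(-1))*24 = -4*(-1)*24 = 4*24 = 96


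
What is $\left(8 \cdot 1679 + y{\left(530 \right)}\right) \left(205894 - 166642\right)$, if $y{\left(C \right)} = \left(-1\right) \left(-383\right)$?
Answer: $542266380$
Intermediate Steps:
$y{\left(C \right)} = 383$
$\left(8 \cdot 1679 + y{\left(530 \right)}\right) \left(205894 - 166642\right) = \left(8 \cdot 1679 + 383\right) \left(205894 - 166642\right) = \left(13432 + 383\right) 39252 = 13815 \cdot 39252 = 542266380$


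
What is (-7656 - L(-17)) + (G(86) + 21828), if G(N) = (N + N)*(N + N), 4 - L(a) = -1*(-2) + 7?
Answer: 43761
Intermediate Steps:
L(a) = -5 (L(a) = 4 - (-1*(-2) + 7) = 4 - (2 + 7) = 4 - 1*9 = 4 - 9 = -5)
G(N) = 4*N² (G(N) = (2*N)*(2*N) = 4*N²)
(-7656 - L(-17)) + (G(86) + 21828) = (-7656 - 1*(-5)) + (4*86² + 21828) = (-7656 + 5) + (4*7396 + 21828) = -7651 + (29584 + 21828) = -7651 + 51412 = 43761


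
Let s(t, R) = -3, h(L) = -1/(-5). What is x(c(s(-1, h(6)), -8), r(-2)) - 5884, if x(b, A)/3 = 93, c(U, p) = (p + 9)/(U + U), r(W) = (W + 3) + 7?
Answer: -5605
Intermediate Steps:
h(L) = 1/5 (h(L) = -1*(-1/5) = 1/5)
r(W) = 10 + W (r(W) = (3 + W) + 7 = 10 + W)
c(U, p) = (9 + p)/(2*U) (c(U, p) = (9 + p)/((2*U)) = (9 + p)*(1/(2*U)) = (9 + p)/(2*U))
x(b, A) = 279 (x(b, A) = 3*93 = 279)
x(c(s(-1, h(6)), -8), r(-2)) - 5884 = 279 - 5884 = -5605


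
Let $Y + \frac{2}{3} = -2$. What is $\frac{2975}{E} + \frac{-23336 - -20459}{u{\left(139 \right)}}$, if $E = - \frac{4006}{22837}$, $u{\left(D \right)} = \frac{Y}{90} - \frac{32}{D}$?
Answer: $- \frac{57502132135}{9766628} \approx -5887.6$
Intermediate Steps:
$Y = - \frac{8}{3}$ ($Y = - \frac{2}{3} - 2 = - \frac{8}{3} \approx -2.6667$)
$u{\left(D \right)} = - \frac{4}{135} - \frac{32}{D}$ ($u{\left(D \right)} = - \frac{8}{3 \cdot 90} - \frac{32}{D} = \left(- \frac{8}{3}\right) \frac{1}{90} - \frac{32}{D} = - \frac{4}{135} - \frac{32}{D}$)
$E = - \frac{4006}{22837}$ ($E = \left(-4006\right) \frac{1}{22837} = - \frac{4006}{22837} \approx -0.17542$)
$\frac{2975}{E} + \frac{-23336 - -20459}{u{\left(139 \right)}} = \frac{2975}{- \frac{4006}{22837}} + \frac{-23336 - -20459}{- \frac{4}{135} - \frac{32}{139}} = 2975 \left(- \frac{22837}{4006}\right) + \frac{-23336 + 20459}{- \frac{4}{135} - \frac{32}{139}} = - \frac{67940075}{4006} - \frac{2877}{- \frac{4}{135} - \frac{32}{139}} = - \frac{67940075}{4006} - \frac{2877}{- \frac{4876}{18765}} = - \frac{67940075}{4006} - - \frac{53986905}{4876} = - \frac{67940075}{4006} + \frac{53986905}{4876} = - \frac{57502132135}{9766628}$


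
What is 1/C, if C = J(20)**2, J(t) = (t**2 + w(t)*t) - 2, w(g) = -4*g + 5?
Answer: 1/1214404 ≈ 8.2345e-7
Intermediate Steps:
w(g) = 5 - 4*g
J(t) = -2 + t**2 + t*(5 - 4*t) (J(t) = (t**2 + (5 - 4*t)*t) - 2 = (t**2 + t*(5 - 4*t)) - 2 = -2 + t**2 + t*(5 - 4*t))
C = 1214404 (C = (-2 - 3*20**2 + 5*20)**2 = (-2 - 3*400 + 100)**2 = (-2 - 1200 + 100)**2 = (-1102)**2 = 1214404)
1/C = 1/1214404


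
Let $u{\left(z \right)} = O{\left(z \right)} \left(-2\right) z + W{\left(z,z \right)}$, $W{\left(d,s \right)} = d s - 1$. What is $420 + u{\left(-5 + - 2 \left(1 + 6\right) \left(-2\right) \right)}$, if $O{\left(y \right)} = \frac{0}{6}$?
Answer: $948$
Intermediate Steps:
$O{\left(y \right)} = 0$ ($O{\left(y \right)} = 0 \cdot \frac{1}{6} = 0$)
$W{\left(d,s \right)} = -1 + d s$
$u{\left(z \right)} = -1 + z^{2}$ ($u{\left(z \right)} = 0 \left(-2\right) z + \left(-1 + z z\right) = 0 z + \left(-1 + z^{2}\right) = 0 + \left(-1 + z^{2}\right) = -1 + z^{2}$)
$420 + u{\left(-5 + - 2 \left(1 + 6\right) \left(-2\right) \right)} = 420 - \left(1 - \left(-5 + - 2 \left(1 + 6\right) \left(-2\right)\right)^{2}\right) = 420 - \left(1 - \left(-5 + \left(-2\right) 7 \left(-2\right)\right)^{2}\right) = 420 - \left(1 - \left(-5 - -28\right)^{2}\right) = 420 - \left(1 - \left(-5 + 28\right)^{2}\right) = 420 - \left(1 - 23^{2}\right) = 420 + \left(-1 + 529\right) = 420 + 528 = 948$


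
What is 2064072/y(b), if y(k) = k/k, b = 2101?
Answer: 2064072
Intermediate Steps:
y(k) = 1
2064072/y(b) = 2064072/1 = 2064072*1 = 2064072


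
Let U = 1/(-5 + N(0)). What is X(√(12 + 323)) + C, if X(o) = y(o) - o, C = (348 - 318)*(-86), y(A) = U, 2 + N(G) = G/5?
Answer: -18061/7 - √335 ≈ -2598.4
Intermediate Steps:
N(G) = -2 + G/5
U = -⅐ (U = 1/(-5 + (-2 + (⅕)*0)) = 1/(-5 + (-2 + 0)) = 1/(-5 - 2) = 1/(-7) = -⅐ ≈ -0.14286)
y(A) = -⅐
C = -2580 (C = 30*(-86) = -2580)
X(o) = -⅐ - o
X(√(12 + 323)) + C = (-⅐ - √(12 + 323)) - 2580 = (-⅐ - √335) - 2580 = -18061/7 - √335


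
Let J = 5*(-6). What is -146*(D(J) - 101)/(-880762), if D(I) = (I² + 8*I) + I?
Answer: 1679/19147 ≈ 0.087690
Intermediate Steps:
J = -30
D(I) = I² + 9*I
-146*(D(J) - 101)/(-880762) = -146*(-30*(9 - 30) - 101)/(-880762) = -146*(-30*(-21) - 101)*(-1/880762) = -146*(630 - 101)*(-1/880762) = -146*529*(-1/880762) = -77234*(-1/880762) = 1679/19147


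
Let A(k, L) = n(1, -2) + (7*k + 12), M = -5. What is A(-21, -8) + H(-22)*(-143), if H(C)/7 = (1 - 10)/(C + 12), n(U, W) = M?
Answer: -10409/10 ≈ -1040.9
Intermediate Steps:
n(U, W) = -5
H(C) = -63/(12 + C) (H(C) = 7*((1 - 10)/(C + 12)) = 7*(-9/(12 + C)) = -63/(12 + C))
A(k, L) = 7 + 7*k (A(k, L) = -5 + (7*k + 12) = -5 + (12 + 7*k) = 7 + 7*k)
A(-21, -8) + H(-22)*(-143) = (7 + 7*(-21)) - 63/(12 - 22)*(-143) = (7 - 147) - 63/(-10)*(-143) = -140 - 63*(-1/10)*(-143) = -140 + (63/10)*(-143) = -140 - 9009/10 = -10409/10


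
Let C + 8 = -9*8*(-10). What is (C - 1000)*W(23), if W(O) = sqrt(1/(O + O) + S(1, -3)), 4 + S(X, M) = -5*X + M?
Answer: -144*I*sqrt(25346)/23 ≈ -996.76*I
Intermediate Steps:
S(X, M) = -4 + M - 5*X (S(X, M) = -4 + (-5*X + M) = -4 + (M - 5*X) = -4 + M - 5*X)
W(O) = sqrt(-12 + 1/(2*O)) (W(O) = sqrt(1/(O + O) + (-4 - 3 - 5*1)) = sqrt(1/(2*O) + (-4 - 3 - 5)) = sqrt(1/(2*O) - 12) = sqrt(-12 + 1/(2*O)))
C = 712 (C = -8 - 9*8*(-10) = -8 - 72*(-10) = -8 + 720 = 712)
(C - 1000)*W(23) = (712 - 1000)*(sqrt(-48 + 2/23)/2) = -144*sqrt(-48 + 2*(1/23)) = -144*sqrt(-48 + 2/23) = -144*sqrt(-1102/23) = -144*I*sqrt(25346)/23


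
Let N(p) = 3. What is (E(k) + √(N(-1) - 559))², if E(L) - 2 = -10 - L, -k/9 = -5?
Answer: 2253 - 212*I*√139 ≈ 2253.0 - 2499.4*I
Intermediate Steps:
k = 45 (k = -9*(-5) = 45)
E(L) = -8 - L (E(L) = 2 + (-10 - L) = -8 - L)
(E(k) + √(N(-1) - 559))² = ((-8 - 1*45) + √(3 - 559))² = ((-8 - 45) + √(-556))² = (-53 + 2*I*√139)²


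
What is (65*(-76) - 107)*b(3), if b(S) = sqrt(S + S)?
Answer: -5047*sqrt(6) ≈ -12363.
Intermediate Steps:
b(S) = sqrt(2)*sqrt(S) (b(S) = sqrt(2*S) = sqrt(2)*sqrt(S))
(65*(-76) - 107)*b(3) = (65*(-76) - 107)*(sqrt(2)*sqrt(3)) = (-4940 - 107)*sqrt(6) = -5047*sqrt(6)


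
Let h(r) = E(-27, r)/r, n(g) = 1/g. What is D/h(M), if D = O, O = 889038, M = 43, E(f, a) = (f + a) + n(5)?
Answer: 21238130/9 ≈ 2.3598e+6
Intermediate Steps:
E(f, a) = ⅕ + a + f (E(f, a) = (f + a) + 1/5 = (a + f) + ⅕ = ⅕ + a + f)
h(r) = (-134/5 + r)/r (h(r) = (⅕ + r - 27)/r = (-134/5 + r)/r)
D = 889038
D/h(M) = 889038/(((-134/5 + 43)/43)) = 889038/(((1/43)*(81/5))) = 889038/(81/215) = 889038*(215/81) = 21238130/9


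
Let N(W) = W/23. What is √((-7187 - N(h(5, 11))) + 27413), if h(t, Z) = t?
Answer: √10699439/23 ≈ 142.22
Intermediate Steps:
N(W) = W/23 (N(W) = W*(1/23) = W/23)
√((-7187 - N(h(5, 11))) + 27413) = √((-7187 - 5/23) + 27413) = √(-165306/23 + 27413) = √(465193/23) = √10699439/23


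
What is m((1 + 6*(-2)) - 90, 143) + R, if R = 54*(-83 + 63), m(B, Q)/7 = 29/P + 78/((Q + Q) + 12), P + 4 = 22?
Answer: -2861399/2682 ≈ -1066.9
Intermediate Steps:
P = 18 (P = -4 + 22 = 18)
m(B, Q) = 203/18 + 546/(12 + 2*Q) (m(B, Q) = 7*(29/18 + 78/((Q + Q) + 12)) = 7*(29*(1/18) + 78/(2*Q + 12)) = 7*(29/18 + 78/(12 + 2*Q)) = 203/18 + 546/(12 + 2*Q))
R = -1080 (R = 54*(-20) = -1080)
m((1 + 6*(-2)) - 90, 143) + R = 7*(876 + 29*143)/(18*(6 + 143)) - 1080 = (7/18)*(876 + 4147)/149 - 1080 = (7/18)*(1/149)*5023 - 1080 = 35161/2682 - 1080 = -2861399/2682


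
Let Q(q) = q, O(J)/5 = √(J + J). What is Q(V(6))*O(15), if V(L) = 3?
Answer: 15*√30 ≈ 82.158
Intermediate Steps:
O(J) = 5*√2*√J (O(J) = 5*√(J + J) = 5*√(2*J) = 5*(√2*√J) = 5*√2*√J)
Q(V(6))*O(15) = 3*(5*√2*√15) = 3*(5*√30) = 15*√30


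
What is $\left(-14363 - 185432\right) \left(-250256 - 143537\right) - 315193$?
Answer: $78677557242$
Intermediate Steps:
$\left(-14363 - 185432\right) \left(-250256 - 143537\right) - 315193 = \left(-199795\right) \left(-393793\right) - 315193 = 78677872435 - 315193 = 78677557242$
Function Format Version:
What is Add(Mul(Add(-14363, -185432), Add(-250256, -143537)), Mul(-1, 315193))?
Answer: 78677557242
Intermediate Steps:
Add(Mul(Add(-14363, -185432), Add(-250256, -143537)), Mul(-1, 315193)) = Add(Mul(-199795, -393793), -315193) = Add(78677872435, -315193) = 78677557242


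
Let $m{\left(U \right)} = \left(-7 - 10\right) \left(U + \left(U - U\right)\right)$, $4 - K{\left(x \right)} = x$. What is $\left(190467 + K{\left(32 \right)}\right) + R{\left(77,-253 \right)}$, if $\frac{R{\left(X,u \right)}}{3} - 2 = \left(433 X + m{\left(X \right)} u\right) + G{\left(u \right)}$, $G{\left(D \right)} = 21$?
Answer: $1284062$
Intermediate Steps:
$K{\left(x \right)} = 4 - x$
$m{\left(U \right)} = - 17 U$ ($m{\left(U \right)} = - 17 \left(U + 0\right) = - 17 U$)
$R{\left(X,u \right)} = 69 + 1299 X - 51 X u$ ($R{\left(X,u \right)} = 6 + 3 \left(\left(433 X + - 17 X u\right) + 21\right) = 6 + 3 \left(\left(433 X - 17 X u\right) + 21\right) = 6 + 3 \left(21 + 433 X - 17 X u\right) = 6 + \left(63 + 1299 X - 51 X u\right) = 69 + 1299 X - 51 X u$)
$\left(190467 + K{\left(32 \right)}\right) + R{\left(77,-253 \right)} = \left(190467 + \left(4 - 32\right)\right) + \left(69 + 1299 \cdot 77 - 3927 \left(-253\right)\right) = \left(190467 + \left(4 - 32\right)\right) + \left(69 + 100023 + 993531\right) = \left(190467 - 28\right) + 1093623 = 190439 + 1093623 = 1284062$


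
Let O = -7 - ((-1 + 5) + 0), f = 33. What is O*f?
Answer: -363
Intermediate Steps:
O = -11 (O = -7 - (4 + 0) = -7 - 1*4 = -7 - 4 = -11)
O*f = -11*33 = -363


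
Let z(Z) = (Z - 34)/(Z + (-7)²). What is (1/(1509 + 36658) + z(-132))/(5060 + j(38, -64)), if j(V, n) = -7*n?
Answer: 25445/70074612 ≈ 0.00036311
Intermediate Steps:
z(Z) = (-34 + Z)/(49 + Z) (z(Z) = (-34 + Z)/(Z + 49) = (-34 + Z)/(49 + Z))
(1/(1509 + 36658) + z(-132))/(5060 + j(38, -64)) = (1/(1509 + 36658) + (-34 - 132)/(49 - 132))/(5060 - 7*(-64)) = (1/38167 - 166/(-83))/(5060 + 448) = (1/38167 - 1/83*(-166))/5508 = (1/38167 + 2)*(1/5508) = (76335/38167)*(1/5508) = 25445/70074612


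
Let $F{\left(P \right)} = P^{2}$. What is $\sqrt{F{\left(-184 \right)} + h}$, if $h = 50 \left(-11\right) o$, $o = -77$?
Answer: $\sqrt{76206} \approx 276.05$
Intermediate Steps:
$h = 42350$ ($h = 50 \left(-11\right) \left(-77\right) = \left(-550\right) \left(-77\right) = 42350$)
$\sqrt{F{\left(-184 \right)} + h} = \sqrt{\left(-184\right)^{2} + 42350} = \sqrt{33856 + 42350} = \sqrt{76206}$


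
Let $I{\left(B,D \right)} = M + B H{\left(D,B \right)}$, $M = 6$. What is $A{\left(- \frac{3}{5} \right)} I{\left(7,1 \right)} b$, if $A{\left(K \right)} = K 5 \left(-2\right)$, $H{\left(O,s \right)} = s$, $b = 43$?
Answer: $14190$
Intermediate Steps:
$A{\left(K \right)} = - 10 K$ ($A{\left(K \right)} = 5 K \left(-2\right) = - 10 K$)
$I{\left(B,D \right)} = 6 + B^{2}$ ($I{\left(B,D \right)} = 6 + B B = 6 + B^{2}$)
$A{\left(- \frac{3}{5} \right)} I{\left(7,1 \right)} b = - 10 \left(- \frac{3}{5}\right) \left(6 + 7^{2}\right) 43 = - 10 \left(\left(-3\right) \frac{1}{5}\right) \left(6 + 49\right) 43 = \left(-10\right) \left(- \frac{3}{5}\right) 55 \cdot 43 = 6 \cdot 55 \cdot 43 = 330 \cdot 43 = 14190$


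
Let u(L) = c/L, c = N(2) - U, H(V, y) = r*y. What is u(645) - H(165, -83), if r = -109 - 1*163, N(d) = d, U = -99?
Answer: -14561419/645 ≈ -22576.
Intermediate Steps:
r = -272 (r = -109 - 163 = -272)
H(V, y) = -272*y
c = 101 (c = 2 - 1*(-99) = 2 + 99 = 101)
u(L) = 101/L
u(645) - H(165, -83) = 101/645 - (-272)*(-83) = 101*(1/645) - 1*22576 = 101/645 - 22576 = -14561419/645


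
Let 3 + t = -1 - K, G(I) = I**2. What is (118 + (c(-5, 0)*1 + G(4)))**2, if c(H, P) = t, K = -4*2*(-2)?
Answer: 12996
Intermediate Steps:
K = 16 (K = -8*(-2) = 16)
t = -20 (t = -3 + (-1 - 1*16) = -3 + (-1 - 16) = -3 - 17 = -20)
c(H, P) = -20
(118 + (c(-5, 0)*1 + G(4)))**2 = (118 + (-20*1 + 4**2))**2 = (118 + (-20 + 16))**2 = (118 - 4)**2 = 114**2 = 12996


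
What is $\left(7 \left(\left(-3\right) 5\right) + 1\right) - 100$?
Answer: $-204$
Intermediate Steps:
$\left(7 \left(\left(-3\right) 5\right) + 1\right) - 100 = \left(7 \left(-15\right) + 1\right) - 100 = \left(-105 + 1\right) - 100 = -104 - 100 = -204$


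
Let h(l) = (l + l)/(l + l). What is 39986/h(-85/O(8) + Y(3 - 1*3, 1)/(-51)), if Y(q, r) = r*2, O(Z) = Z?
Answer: 39986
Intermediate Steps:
Y(q, r) = 2*r
h(l) = 1 (h(l) = (2*l)/((2*l)) = (2*l)*(1/(2*l)) = 1)
39986/h(-85/O(8) + Y(3 - 1*3, 1)/(-51)) = 39986/1 = 39986*1 = 39986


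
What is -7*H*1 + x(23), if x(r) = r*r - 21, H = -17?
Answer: 627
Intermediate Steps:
x(r) = -21 + r² (x(r) = r² - 21 = -21 + r²)
-7*H*1 + x(23) = -7*(-17)*1 + (-21 + 23²) = 119*1 + (-21 + 529) = 119 + 508 = 627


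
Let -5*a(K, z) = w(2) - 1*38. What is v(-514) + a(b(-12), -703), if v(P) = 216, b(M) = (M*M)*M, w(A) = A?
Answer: 1116/5 ≈ 223.20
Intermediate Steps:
b(M) = M**3 (b(M) = M**2*M = M**3)
a(K, z) = 36/5 (a(K, z) = -(2 - 1*38)/5 = -(2 - 38)/5 = -1/5*(-36) = 36/5)
v(-514) + a(b(-12), -703) = 216 + 36/5 = 1116/5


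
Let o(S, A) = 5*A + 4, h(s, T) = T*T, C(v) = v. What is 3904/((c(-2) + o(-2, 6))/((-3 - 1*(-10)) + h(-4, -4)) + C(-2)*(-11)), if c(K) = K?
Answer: 44896/269 ≈ 166.90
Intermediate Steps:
h(s, T) = T²
o(S, A) = 4 + 5*A
3904/((c(-2) + o(-2, 6))/((-3 - 1*(-10)) + h(-4, -4)) + C(-2)*(-11)) = 3904/((-2 + (4 + 5*6))/((-3 - 1*(-10)) + (-4)²) - 2*(-11)) = 3904/((-2 + (4 + 30))/((-3 + 10) + 16) + 22) = 3904/((-2 + 34)/(7 + 16) + 22) = 3904/(32/23 + 22) = 3904/(538/23) = 3904*(23/538) = 44896/269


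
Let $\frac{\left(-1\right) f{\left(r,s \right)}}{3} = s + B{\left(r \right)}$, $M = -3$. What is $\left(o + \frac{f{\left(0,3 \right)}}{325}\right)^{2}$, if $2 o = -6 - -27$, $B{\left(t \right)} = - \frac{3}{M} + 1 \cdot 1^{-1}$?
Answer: $\frac{1846881}{16900} \approx 109.28$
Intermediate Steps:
$B{\left(t \right)} = 2$ ($B{\left(t \right)} = - \frac{3}{-3} + 1 \cdot 1^{-1} = \left(-3\right) \left(- \frac{1}{3}\right) + 1 \cdot 1 = 1 + 1 = 2$)
$f{\left(r,s \right)} = -6 - 3 s$ ($f{\left(r,s \right)} = - 3 \left(s + 2\right) = - 3 \left(2 + s\right) = -6 - 3 s$)
$o = \frac{21}{2}$ ($o = \frac{-6 - -27}{2} = \frac{-6 + 27}{2} = \frac{1}{2} \cdot 21 = \frac{21}{2} \approx 10.5$)
$\left(o + \frac{f{\left(0,3 \right)}}{325}\right)^{2} = \left(\frac{21}{2} + \frac{-6 - 9}{325}\right)^{2} = \left(\frac{21}{2} + \left(-6 - 9\right) \frac{1}{325}\right)^{2} = \left(\frac{21}{2} - \frac{3}{65}\right)^{2} = \left(\frac{1359}{130}\right)^{2} = \frac{1846881}{16900}$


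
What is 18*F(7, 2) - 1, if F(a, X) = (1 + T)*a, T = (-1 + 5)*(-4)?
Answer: -1891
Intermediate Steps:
T = -16 (T = 4*(-4) = -16)
F(a, X) = -15*a (F(a, X) = (1 - 16)*a = -15*a)
18*F(7, 2) - 1 = 18*(-15*7) - 1 = 18*(-105) - 1 = -1890 - 1 = -1891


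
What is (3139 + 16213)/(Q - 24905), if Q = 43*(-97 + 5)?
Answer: -19352/28861 ≈ -0.67052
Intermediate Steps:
Q = -3956 (Q = 43*(-92) = -3956)
(3139 + 16213)/(Q - 24905) = (3139 + 16213)/(-3956 - 24905) = 19352/(-28861) = 19352*(-1/28861) = -19352/28861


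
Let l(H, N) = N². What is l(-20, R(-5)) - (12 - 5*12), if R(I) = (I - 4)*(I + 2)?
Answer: 777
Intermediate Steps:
R(I) = (-4 + I)*(2 + I)
l(-20, R(-5)) - (12 - 5*12) = (-8 + (-5)² - 2*(-5))² - (12 - 5*12) = (-8 + 25 + 10)² - (12 - 60) = 27² - 1*(-48) = 729 + 48 = 777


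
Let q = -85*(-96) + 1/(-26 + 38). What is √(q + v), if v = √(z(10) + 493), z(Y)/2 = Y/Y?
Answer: √(293763 + 108*√55)/6 ≈ 90.456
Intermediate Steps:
z(Y) = 2 (z(Y) = 2*(Y/Y) = 2*1 = 2)
v = 3*√55 (v = √(2 + 493) = √495 = 3*√55 ≈ 22.249)
q = 97921/12 (q = 8160 + 1/12 = 97921/12 ≈ 8160.1)
√(q + v) = √(97921/12 + 3*√55)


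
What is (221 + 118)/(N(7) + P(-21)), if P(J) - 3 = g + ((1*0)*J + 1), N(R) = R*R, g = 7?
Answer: 113/20 ≈ 5.6500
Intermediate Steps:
N(R) = R**2
P(J) = 11 (P(J) = 3 + (7 + ((1*0)*J + 1)) = 3 + (7 + (0*J + 1)) = 3 + (7 + (0 + 1)) = 3 + (7 + 1) = 3 + 8 = 11)
(221 + 118)/(N(7) + P(-21)) = (221 + 118)/(7**2 + 11) = 339/(49 + 11) = 339/60 = 339*(1/60) = 113/20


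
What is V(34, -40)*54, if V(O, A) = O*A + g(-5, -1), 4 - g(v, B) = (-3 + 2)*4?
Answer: -73008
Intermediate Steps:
g(v, B) = 8 (g(v, B) = 4 - (-3 + 2)*4 = 4 - (-1)*4 = 4 - 1*(-4) = 4 + 4 = 8)
V(O, A) = 8 + A*O (V(O, A) = O*A + 8 = A*O + 8 = 8 + A*O)
V(34, -40)*54 = (8 - 40*34)*54 = (8 - 1360)*54 = -1352*54 = -73008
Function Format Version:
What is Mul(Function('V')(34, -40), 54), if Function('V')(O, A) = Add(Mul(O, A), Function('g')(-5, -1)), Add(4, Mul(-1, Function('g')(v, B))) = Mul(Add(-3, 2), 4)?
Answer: -73008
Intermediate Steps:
Function('g')(v, B) = 8 (Function('g')(v, B) = Add(4, Mul(-1, Mul(Add(-3, 2), 4))) = Add(4, Mul(-1, Mul(-1, 4))) = Add(4, Mul(-1, -4)) = Add(4, 4) = 8)
Function('V')(O, A) = Add(8, Mul(A, O)) (Function('V')(O, A) = Add(Mul(O, A), 8) = Add(Mul(A, O), 8) = Add(8, Mul(A, O)))
Mul(Function('V')(34, -40), 54) = Mul(Add(8, Mul(-40, 34)), 54) = Mul(Add(8, -1360), 54) = Mul(-1352, 54) = -73008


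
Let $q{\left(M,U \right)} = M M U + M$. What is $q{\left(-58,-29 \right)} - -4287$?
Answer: $-93327$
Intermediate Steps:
$q{\left(M,U \right)} = M + U M^{2}$ ($q{\left(M,U \right)} = M^{2} U + M = U M^{2} + M = M + U M^{2}$)
$q{\left(-58,-29 \right)} - -4287 = - 58 \left(1 - -1682\right) - -4287 = - 58 \left(1 + 1682\right) + 4287 = \left(-58\right) 1683 + 4287 = -97614 + 4287 = -93327$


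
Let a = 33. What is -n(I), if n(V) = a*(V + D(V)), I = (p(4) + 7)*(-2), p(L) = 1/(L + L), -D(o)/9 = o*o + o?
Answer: 904761/16 ≈ 56548.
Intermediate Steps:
D(o) = -9*o - 9*o² (D(o) = -9*(o*o + o) = -9*(o² + o) = -9*(o + o²) = -9*o - 9*o²)
p(L) = 1/(2*L)
I = -57/4 (I = ((½)/4 + 7)*(-2) = ((½)*(¼) + 7)*(-2) = (⅛ + 7)*(-2) = (57/8)*(-2) = -57/4 ≈ -14.250)
n(V) = 33*V - 297*V*(1 + V) (n(V) = 33*(V - 9*V*(1 + V)) = 33*V - 297*V*(1 + V))
-n(I) = -33*(-57)*(-8 - 9*(-57/4))/4 = -33*(-57)*(-8 + 513/4)/4 = -33*(-57)*481/(4*4) = -1*(-904761/16) = 904761/16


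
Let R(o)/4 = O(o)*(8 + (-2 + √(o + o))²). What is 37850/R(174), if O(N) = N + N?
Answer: 94625/1198976 + 18925*√87/10790784 ≈ 0.095280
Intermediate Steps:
O(N) = 2*N
R(o) = 8*o*(8 + (-2 + √2*√o)²) (R(o) = 4*((2*o)*(8 + (-2 + √(o + o))²)) = 4*((2*o)*(8 + (-2 + √(2*o))²)) = 4*((2*o)*(8 + (-2 + √2*√o)²)) = 4*(2*o*(8 + (-2 + √2*√o)²)) = 8*o*(8 + (-2 + √2*√o)²))
37850/R(174) = 37850/((8*174*(8 + (-2 + √2*√174)²))) = 37850/((8*174*(8 + (-2 + 2*√87)²))) = 37850/(11136 + 1392*(-2 + 2*√87)²)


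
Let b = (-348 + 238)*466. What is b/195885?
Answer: -10252/39177 ≈ -0.26168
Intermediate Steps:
b = -51260 (b = -110*466 = -51260)
b/195885 = -51260/195885 = -51260*1/195885 = -10252/39177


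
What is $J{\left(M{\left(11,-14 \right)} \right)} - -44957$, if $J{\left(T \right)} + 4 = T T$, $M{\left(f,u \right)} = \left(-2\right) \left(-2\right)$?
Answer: $44969$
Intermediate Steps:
$M{\left(f,u \right)} = 4$
$J{\left(T \right)} = -4 + T^{2}$ ($J{\left(T \right)} = -4 + T T = -4 + T^{2}$)
$J{\left(M{\left(11,-14 \right)} \right)} - -44957 = \left(-4 + 4^{2}\right) - -44957 = \left(-4 + 16\right) + 44957 = 12 + 44957 = 44969$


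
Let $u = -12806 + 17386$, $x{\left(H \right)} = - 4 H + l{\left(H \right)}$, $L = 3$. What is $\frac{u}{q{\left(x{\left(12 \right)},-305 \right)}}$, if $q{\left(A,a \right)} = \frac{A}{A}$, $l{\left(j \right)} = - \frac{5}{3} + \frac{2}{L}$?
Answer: $4580$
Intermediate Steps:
$l{\left(j \right)} = -1$ ($l{\left(j \right)} = - \frac{5}{3} + \frac{2}{3} = -1$)
$x{\left(H \right)} = -1 - 4 H$ ($x{\left(H \right)} = - 4 H - 1 = -1 - 4 H$)
$q{\left(A,a \right)} = 1$
$u = 4580$
$\frac{u}{q{\left(x{\left(12 \right)},-305 \right)}} = \frac{4580}{1} = 4580 \cdot 1 = 4580$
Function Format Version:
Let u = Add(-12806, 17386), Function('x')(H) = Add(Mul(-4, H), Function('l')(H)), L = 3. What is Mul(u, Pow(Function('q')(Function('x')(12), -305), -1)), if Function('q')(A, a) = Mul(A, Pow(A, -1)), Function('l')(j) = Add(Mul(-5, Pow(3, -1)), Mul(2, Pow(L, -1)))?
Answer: 4580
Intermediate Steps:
Function('l')(j) = -1 (Function('l')(j) = Add(Mul(-5, Pow(3, -1)), Mul(2, Pow(3, -1))) = Add(Mul(-5, Rational(1, 3)), Mul(2, Rational(1, 3))) = Add(Rational(-5, 3), Rational(2, 3)) = -1)
Function('x')(H) = Add(-1, Mul(-4, H)) (Function('x')(H) = Add(Mul(-4, H), -1) = Add(-1, Mul(-4, H)))
Function('q')(A, a) = 1
u = 4580
Mul(u, Pow(Function('q')(Function('x')(12), -305), -1)) = Mul(4580, Pow(1, -1)) = Mul(4580, 1) = 4580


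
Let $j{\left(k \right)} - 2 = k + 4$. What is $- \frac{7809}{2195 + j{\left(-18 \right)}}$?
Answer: $- \frac{7809}{2183} \approx -3.5772$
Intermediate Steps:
$j{\left(k \right)} = 6 + k$ ($j{\left(k \right)} = 2 + \left(k + 4\right) = 2 + \left(4 + k\right) = 6 + k$)
$- \frac{7809}{2195 + j{\left(-18 \right)}} = - \frac{7809}{2195 + \left(6 - 18\right)} = - \frac{7809}{2195 - 12} = - \frac{7809}{2183}$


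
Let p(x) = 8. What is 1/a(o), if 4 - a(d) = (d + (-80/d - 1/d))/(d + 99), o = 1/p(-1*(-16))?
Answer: 793/8355 ≈ 0.094913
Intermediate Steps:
o = 1/8 ≈ 0.12500
a(d) = 4 - (d - 81/d)/(99 + d) (a(d) = 4 - (d + (-80/d - 1/d))/(d + 99) = 4 - (d - 81/d)/(99 + d))
1/a(o) = 1/(3*(27 + (1/8)**2 + 132*(1/8))/((1/8)*(99 + 1/8))) = 1/(3*8*(27 + 1/64 + 33/2)/(793/8)) = 1/(3*8*(8/793)*(2785/64)) = 1/(8355/793) = 793/8355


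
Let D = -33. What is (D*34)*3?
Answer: -3366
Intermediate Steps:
(D*34)*3 = -33*34*3 = -1122*3 = -3366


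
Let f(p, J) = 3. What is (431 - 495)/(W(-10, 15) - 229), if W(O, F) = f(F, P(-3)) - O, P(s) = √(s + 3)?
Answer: 8/27 ≈ 0.29630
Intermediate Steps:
P(s) = √(3 + s)
W(O, F) = 3 - O
(431 - 495)/(W(-10, 15) - 229) = (431 - 495)/((3 - 1*(-10)) - 229) = -64/((3 + 10) - 229) = -64/(13 - 229) = -64/(-216) = -64*(-1/216) = 8/27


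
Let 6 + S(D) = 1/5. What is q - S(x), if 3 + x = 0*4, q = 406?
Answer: 2059/5 ≈ 411.80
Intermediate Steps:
x = -3 (x = -3 + 0*4 = -3 + 0 = -3)
S(D) = -29/5 (S(D) = -6 + 1/5 = -6 + ⅕ = -29/5)
q - S(x) = 406 - 1*(-29/5) = 406 + 29/5 = 2059/5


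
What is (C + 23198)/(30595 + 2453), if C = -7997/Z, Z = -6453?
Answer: 149704691/213258744 ≈ 0.70199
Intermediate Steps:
C = 7997/6453 (C = -7997/(-6453) = -7997*(-1/6453) = 7997/6453 ≈ 1.2393)
(C + 23198)/(30595 + 2453) = (7997/6453 + 23198)/(30595 + 2453) = (149704691/6453)/33048 = (149704691/6453)*(1/33048) = 149704691/213258744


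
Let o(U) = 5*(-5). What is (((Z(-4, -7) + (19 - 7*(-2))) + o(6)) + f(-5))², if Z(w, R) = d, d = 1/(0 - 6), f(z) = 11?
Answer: 12769/36 ≈ 354.69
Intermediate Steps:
d = -⅙ (d = 1/(-6) = -⅙ ≈ -0.16667)
o(U) = -25
Z(w, R) = -⅙
(((Z(-4, -7) + (19 - 7*(-2))) + o(6)) + f(-5))² = (((-⅙ + (19 - 7*(-2))) - 25) + 11)² = (((-⅙ + (19 - 1*(-14))) - 25) + 11)² = (((-⅙ + (19 + 14)) - 25) + 11)² = (((-⅙ + 33) - 25) + 11)² = ((197/6 - 25) + 11)² = (47/6 + 11)² = (113/6)² = 12769/36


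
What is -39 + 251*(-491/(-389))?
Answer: 108070/389 ≈ 277.81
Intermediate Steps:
-39 + 251*(-491/(-389)) = -39 + 251*(-491*(-1/389)) = -39 + 251*(491/389) = -39 + 123241/389 = 108070/389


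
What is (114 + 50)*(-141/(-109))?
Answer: 23124/109 ≈ 212.15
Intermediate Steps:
(114 + 50)*(-141/(-109)) = 164*(-141*(-1/109)) = 164*(141/109) = 23124/109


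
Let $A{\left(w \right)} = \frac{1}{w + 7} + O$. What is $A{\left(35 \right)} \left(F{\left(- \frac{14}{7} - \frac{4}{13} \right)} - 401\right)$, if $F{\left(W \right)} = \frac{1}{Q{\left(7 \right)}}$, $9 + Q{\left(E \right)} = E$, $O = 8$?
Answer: $- \frac{270611}{84} \approx -3221.6$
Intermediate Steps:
$Q{\left(E \right)} = -9 + E$
$F{\left(W \right)} = - \frac{1}{2}$ ($F{\left(W \right)} = \frac{1}{-9 + 7} = \frac{1}{-2} = - \frac{1}{2}$)
$A{\left(w \right)} = 8 + \frac{1}{7 + w}$ ($A{\left(w \right)} = \frac{1}{w + 7} + 8 = \frac{1}{7 + w} + 8 = 8 + \frac{1}{7 + w}$)
$A{\left(35 \right)} \left(F{\left(- \frac{14}{7} - \frac{4}{13} \right)} - 401\right) = \frac{57 + 8 \cdot 35}{7 + 35} \left(- \frac{1}{2} - 401\right) = \frac{57 + 280}{42} \left(- \frac{803}{2}\right) = \frac{1}{42} \cdot 337 \left(- \frac{803}{2}\right) = \frac{337}{42} \left(- \frac{803}{2}\right) = - \frac{270611}{84}$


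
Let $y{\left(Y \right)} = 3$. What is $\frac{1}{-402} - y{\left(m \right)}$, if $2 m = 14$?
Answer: $- \frac{1207}{402} \approx -3.0025$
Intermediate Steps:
$m = 7$ ($m = \frac{1}{2} \cdot 14 = 7$)
$\frac{1}{-402} - y{\left(m \right)} = \frac{1}{-402} - 3 = - \frac{1}{402} - 3 = - \frac{1207}{402}$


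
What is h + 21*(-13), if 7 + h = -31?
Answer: -311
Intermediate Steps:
h = -38 (h = -7 - 31 = -38)
h + 21*(-13) = -38 + 21*(-13) = -38 - 273 = -311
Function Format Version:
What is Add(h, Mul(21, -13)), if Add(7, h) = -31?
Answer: -311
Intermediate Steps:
h = -38 (h = Add(-7, -31) = -38)
Add(h, Mul(21, -13)) = Add(-38, Mul(21, -13)) = Add(-38, -273) = -311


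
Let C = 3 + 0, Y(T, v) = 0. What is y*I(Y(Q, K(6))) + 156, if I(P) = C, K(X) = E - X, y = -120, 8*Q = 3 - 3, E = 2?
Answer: -204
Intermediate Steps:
Q = 0 (Q = (3 - 3)/8 = (⅛)*0 = 0)
K(X) = 2 - X
C = 3
I(P) = 3
y*I(Y(Q, K(6))) + 156 = -120*3 + 156 = -360 + 156 = -204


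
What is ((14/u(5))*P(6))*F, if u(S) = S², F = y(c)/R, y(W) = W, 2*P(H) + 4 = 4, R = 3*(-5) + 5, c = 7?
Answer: 0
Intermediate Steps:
R = -10 (R = -15 + 5 = -10)
P(H) = 0 (P(H) = -2 + (½)*4 = -2 + 2 = 0)
F = -7/10 (F = 7/(-10) = 7*(-⅒) = -7/10 ≈ -0.70000)
((14/u(5))*P(6))*F = ((14/(5²))*0)*(-7/10) = ((14/25)*0)*(-7/10) = 0*(-7/10) = 0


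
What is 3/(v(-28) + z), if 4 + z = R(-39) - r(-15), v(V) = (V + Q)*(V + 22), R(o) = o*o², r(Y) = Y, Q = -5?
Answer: -3/59110 ≈ -5.0753e-5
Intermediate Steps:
R(o) = o³
v(V) = (-5 + V)*(22 + V) (v(V) = (V - 5)*(V + 22) = (-5 + V)*(22 + V))
z = -59308 (z = -4 + ((-39)³ - 1*(-15)) = -4 + (-59319 + 15) = -4 - 59304 = -59308)
3/(v(-28) + z) = 3/((-110 + (-28)² + 17*(-28)) - 59308) = 3/((-110 + 784 - 476) - 59308) = 3/(198 - 59308) = 3/(-59110) = 3*(-1/59110) = -3/59110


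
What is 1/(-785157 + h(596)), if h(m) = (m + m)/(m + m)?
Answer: -1/785156 ≈ -1.2736e-6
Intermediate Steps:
h(m) = 1 (h(m) = (2*m)/((2*m)) = (2*m)*(1/(2*m)) = 1)
1/(-785157 + h(596)) = 1/(-785157 + 1) = 1/(-785156) = -1/785156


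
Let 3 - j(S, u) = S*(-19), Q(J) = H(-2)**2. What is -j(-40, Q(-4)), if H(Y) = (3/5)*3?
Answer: 757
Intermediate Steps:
H(Y) = 9/5 (H(Y) = (3*(1/5))*3 = (3/5)*3 = 9/5)
Q(J) = 81/25 (Q(J) = (9/5)**2 = 81/25)
j(S, u) = 3 + 19*S (j(S, u) = 3 - S*(-19) = 3 - (-19)*S = 3 + 19*S)
-j(-40, Q(-4)) = -(3 + 19*(-40)) = -(3 - 760) = -1*(-757) = 757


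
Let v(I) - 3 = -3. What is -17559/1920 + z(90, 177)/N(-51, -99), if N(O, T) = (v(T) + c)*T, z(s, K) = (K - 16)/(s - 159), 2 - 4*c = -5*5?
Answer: -46917287/5132160 ≈ -9.1418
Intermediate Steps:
v(I) = 0 (v(I) = 3 - 3 = 0)
c = 27/4 (c = ½ - (-5)*5/4 = ½ - ¼*(-25) = ½ + 25/4 = 27/4 ≈ 6.7500)
z(s, K) = (-16 + K)/(-159 + s)
N(O, T) = 27*T/4 (N(O, T) = (0 + 27/4)*T = 27*T/4)
-17559/1920 + z(90, 177)/N(-51, -99) = -17559/1920 + ((-16 + 177)/(-159 + 90))/(((27/4)*(-99))) = -17559*1/1920 + (161/(-69))/(-2673/4) = -5853/640 - 1/69*161*(-4/2673) = -5853/640 - 7/3*(-4/2673) = -5853/640 + 28/8019 = -46917287/5132160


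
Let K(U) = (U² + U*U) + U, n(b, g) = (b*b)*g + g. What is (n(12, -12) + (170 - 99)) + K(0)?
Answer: -1669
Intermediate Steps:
n(b, g) = g + g*b² (n(b, g) = b²*g + g = g*b² + g = g + g*b²)
K(U) = U + 2*U² (K(U) = (U² + U²) + U = 2*U² + U = U + 2*U²)
(n(12, -12) + (170 - 99)) + K(0) = (-12*(1 + 12²) + (170 - 99)) + 0*(1 + 2*0) = (-12*(1 + 144) + 71) + 0*(1 + 0) = (-12*145 + 71) + 0*1 = (-1740 + 71) + 0 = -1669 + 0 = -1669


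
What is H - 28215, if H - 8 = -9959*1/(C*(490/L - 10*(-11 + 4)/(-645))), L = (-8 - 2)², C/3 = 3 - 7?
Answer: -346553749/12362 ≈ -28034.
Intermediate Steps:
C = -12 (C = 3*(3 - 7) = 3*(-4) = -12)
L = 100 (L = (-10)² = 100)
H = 2240081/12362 (H = 8 - 9959*(-1/(12*(490/100 - 10*(-11 + 4)/(-645)))) = 8 - 9959*(-1/(12*(490*(1/100) - 10*(-7)*(-1/645)))) = 8 - 9959*(-1/(12*(49/10 + 70*(-1/645)))) = 8 - 9959*(-1/(12*(49/10 - 14/129))) = 8 - 9959/((-12*6181/1290)) = 8 - 9959/(-12362/215) = 8 - 9959*(-215/12362) = 8 + 2141185/12362 = 2240081/12362 ≈ 181.21)
H - 28215 = 2240081/12362 - 28215 = -346553749/12362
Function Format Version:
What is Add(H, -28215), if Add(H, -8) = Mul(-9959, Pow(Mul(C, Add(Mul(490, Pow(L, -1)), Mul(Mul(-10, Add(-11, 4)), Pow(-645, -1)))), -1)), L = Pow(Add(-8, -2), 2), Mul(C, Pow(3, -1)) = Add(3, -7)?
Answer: Rational(-346553749, 12362) ≈ -28034.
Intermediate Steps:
C = -12 (C = Mul(3, Add(3, -7)) = Mul(3, -4) = -12)
L = 100 (L = Pow(-10, 2) = 100)
H = Rational(2240081, 12362) (H = Add(8, Mul(-9959, Pow(Mul(-12, Add(Mul(490, Pow(100, -1)), Mul(Mul(-10, Add(-11, 4)), Pow(-645, -1)))), -1))) = Add(8, Mul(-9959, Pow(Mul(-12, Add(Mul(490, Rational(1, 100)), Mul(Mul(-10, -7), Rational(-1, 645)))), -1))) = Add(8, Mul(-9959, Pow(Mul(-12, Add(Rational(49, 10), Mul(70, Rational(-1, 645)))), -1))) = Add(8, Mul(-9959, Pow(Mul(-12, Add(Rational(49, 10), Rational(-14, 129))), -1))) = Add(8, Mul(-9959, Pow(Mul(-12, Rational(6181, 1290)), -1))) = Add(8, Mul(-9959, Pow(Rational(-12362, 215), -1))) = Add(8, Mul(-9959, Rational(-215, 12362))) = Add(8, Rational(2141185, 12362)) = Rational(2240081, 12362) ≈ 181.21)
Add(H, -28215) = Add(Rational(2240081, 12362), -28215) = Rational(-346553749, 12362)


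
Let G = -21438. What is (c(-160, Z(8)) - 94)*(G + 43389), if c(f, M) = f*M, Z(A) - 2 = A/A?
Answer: -12599874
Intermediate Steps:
Z(A) = 3 (Z(A) = 2 + A/A = 2 + 1 = 3)
c(f, M) = M*f
(c(-160, Z(8)) - 94)*(G + 43389) = (3*(-160) - 94)*(-21438 + 43389) = (-480 - 94)*21951 = -574*21951 = -12599874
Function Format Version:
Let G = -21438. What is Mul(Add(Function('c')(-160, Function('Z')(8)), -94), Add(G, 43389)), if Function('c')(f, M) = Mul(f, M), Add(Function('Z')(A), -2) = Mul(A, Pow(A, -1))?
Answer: -12599874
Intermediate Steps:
Function('Z')(A) = 3 (Function('Z')(A) = Add(2, Mul(A, Pow(A, -1))) = Add(2, 1) = 3)
Function('c')(f, M) = Mul(M, f)
Mul(Add(Function('c')(-160, Function('Z')(8)), -94), Add(G, 43389)) = Mul(Add(Mul(3, -160), -94), Add(-21438, 43389)) = Mul(Add(-480, -94), 21951) = Mul(-574, 21951) = -12599874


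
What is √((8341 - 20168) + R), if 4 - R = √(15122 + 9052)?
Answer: √(-11823 - 3*√2686) ≈ 109.45*I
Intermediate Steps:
R = 4 - 3*√2686 (R = 4 - √(15122 + 9052) = 4 - √24174 = 4 - 3*√2686 ≈ -151.48)
√((8341 - 20168) + R) = √((8341 - 20168) + (4 - 3*√2686)) = √(-11827 + (4 - 3*√2686)) = √(-11823 - 3*√2686)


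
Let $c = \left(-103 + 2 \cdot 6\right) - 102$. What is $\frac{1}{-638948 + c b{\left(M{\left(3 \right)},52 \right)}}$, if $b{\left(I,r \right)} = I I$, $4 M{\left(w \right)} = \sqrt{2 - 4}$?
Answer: $- \frac{8}{5111391} \approx -1.5651 \cdot 10^{-6}$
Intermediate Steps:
$M{\left(w \right)} = \frac{i \sqrt{2}}{4}$ ($M{\left(w \right)} = \frac{\sqrt{2 - 4}}{4} = \frac{\sqrt{-2}}{4} = \frac{i \sqrt{2}}{4}$)
$c = -193$ ($c = \left(-103 + 12\right) - 102 = -91 - 102 = -193$)
$b{\left(I,r \right)} = I^{2}$
$\frac{1}{-638948 + c b{\left(M{\left(3 \right)},52 \right)}} = \frac{1}{-638948 - 193 \left(\frac{i \sqrt{2}}{4}\right)^{2}} = \frac{1}{-638948 - - \frac{193}{8}} = \frac{1}{-638948 + \frac{193}{8}} = \frac{1}{- \frac{5111391}{8}} = - \frac{8}{5111391}$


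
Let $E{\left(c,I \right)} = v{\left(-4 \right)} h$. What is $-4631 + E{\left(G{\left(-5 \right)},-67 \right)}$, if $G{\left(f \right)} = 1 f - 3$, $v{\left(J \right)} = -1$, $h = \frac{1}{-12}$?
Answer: $- \frac{55571}{12} \approx -4630.9$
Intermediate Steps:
$h = - \frac{1}{12} \approx -0.083333$
$G{\left(f \right)} = -3 + f$ ($G{\left(f \right)} = f - 3 = -3 + f$)
$E{\left(c,I \right)} = \frac{1}{12}$ ($E{\left(c,I \right)} = \left(-1\right) \left(- \frac{1}{12}\right) = \frac{1}{12}$)
$-4631 + E{\left(G{\left(-5 \right)},-67 \right)} = -4631 + \frac{1}{12} = - \frac{55571}{12}$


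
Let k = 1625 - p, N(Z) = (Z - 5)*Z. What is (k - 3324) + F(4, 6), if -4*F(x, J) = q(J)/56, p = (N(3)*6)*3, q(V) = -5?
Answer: -356379/224 ≈ -1591.0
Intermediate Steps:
N(Z) = Z*(-5 + Z) (N(Z) = (-5 + Z)*Z = Z*(-5 + Z))
p = -108 (p = ((3*(-5 + 3))*6)*3 = ((3*(-2))*6)*3 = -6*6*3 = -36*3 = -108)
k = 1733 (k = 1625 - 1*(-108) = 1625 + 108 = 1733)
F(x, J) = 5/224 (F(x, J) = -(-5)/(4*56) = -¼*(-5/56) = 5/224)
(k - 3324) + F(4, 6) = (1733 - 3324) + 5/224 = -1591 + 5/224 = -356379/224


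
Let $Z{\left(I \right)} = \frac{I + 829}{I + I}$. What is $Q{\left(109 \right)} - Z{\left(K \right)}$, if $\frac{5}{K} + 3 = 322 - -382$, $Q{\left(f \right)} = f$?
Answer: $- \frac{290022}{5} \approx -58004.0$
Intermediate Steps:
$K = \frac{5}{701}$ ($K = \frac{5}{-3 + \left(322 - -382\right)} = \frac{5}{-3 + \left(322 + 382\right)} = \frac{5}{-3 + 704} = \frac{5}{701} \approx 0.0071327$)
$Z{\left(I \right)} = \frac{829 + I}{2 I}$
$Q{\left(109 \right)} - Z{\left(K \right)} = 109 - \frac{829 + \frac{5}{701}}{2 \cdot \frac{5}{701}} = 109 - \frac{1}{2} \cdot \frac{701}{5} \cdot \frac{581134}{701} = 109 - \frac{290567}{5} = - \frac{290022}{5}$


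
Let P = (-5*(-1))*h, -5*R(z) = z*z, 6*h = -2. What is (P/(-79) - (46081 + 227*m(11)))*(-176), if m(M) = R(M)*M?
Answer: -2992089584/1185 ≈ -2.5250e+6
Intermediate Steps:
h = -⅓ (h = (⅙)*(-2) = -⅓ ≈ -0.33333)
R(z) = -z²/5 (R(z) = -z*z/5 = -z²/5)
P = -5/3 (P = -5*(-1)*(-⅓) = 5*(-⅓) = -5/3 ≈ -1.6667)
m(M) = -M³/5 (m(M) = (-M²/5)*M = -M³/5)
(P/(-79) - (46081 + 227*m(11)))*(-176) = (-5/3/(-79) - 227/(1/(203 - ⅕*11³)))*(-176) = (-5/3*(-1/79) - 227/(1/(203 - ⅕*1331)))*(-176) = (5/237 - 227/(1/(203 - 1331/5)))*(-176) = (5/237 - 227/(1/(-316/5)))*(-176) = (5/237 - 227/(-5/316))*(-176) = (5/237 - 227*(-316/5))*(-176) = (5/237 + 71732/5)*(-176) = (17000509/1185)*(-176) = -2992089584/1185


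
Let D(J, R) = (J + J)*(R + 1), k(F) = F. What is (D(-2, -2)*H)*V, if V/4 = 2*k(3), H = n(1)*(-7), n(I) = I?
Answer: -672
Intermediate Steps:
H = -7 (H = 1*(-7) = -7)
D(J, R) = 2*J*(1 + R) (D(J, R) = (2*J)*(1 + R) = 2*J*(1 + R))
V = 24 (V = 4*(2*3) = 4*6 = 24)
(D(-2, -2)*H)*V = ((2*(-2)*(1 - 2))*(-7))*24 = ((2*(-2)*(-1))*(-7))*24 = (4*(-7))*24 = -28*24 = -672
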